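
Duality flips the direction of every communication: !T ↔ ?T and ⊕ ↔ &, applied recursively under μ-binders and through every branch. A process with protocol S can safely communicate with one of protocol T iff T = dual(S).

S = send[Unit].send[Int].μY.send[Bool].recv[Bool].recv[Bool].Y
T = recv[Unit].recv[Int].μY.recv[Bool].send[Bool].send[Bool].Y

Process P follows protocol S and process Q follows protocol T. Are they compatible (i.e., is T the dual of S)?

send[Unit] | recv[Unit]  ✓
  send[Int] | recv[Int]  ✓
    μY | μY  ✓ (binder kept)
      send[Bool] | recv[Bool]  ✓
        recv[Bool] | send[Bool]  ✓
          recv[Bool] | send[Bool]  ✓
            Y | Y  ✓

YES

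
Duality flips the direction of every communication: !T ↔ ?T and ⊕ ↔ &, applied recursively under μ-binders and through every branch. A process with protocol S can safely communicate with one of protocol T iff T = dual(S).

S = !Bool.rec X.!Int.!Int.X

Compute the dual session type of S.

?Bool.rec X.?Int.?Int.X

!Bool → ?Bool
  rec X → rec X  (rec unchanged)
    !Int → ?Int
      !Int → ?Int
        dual(X) = X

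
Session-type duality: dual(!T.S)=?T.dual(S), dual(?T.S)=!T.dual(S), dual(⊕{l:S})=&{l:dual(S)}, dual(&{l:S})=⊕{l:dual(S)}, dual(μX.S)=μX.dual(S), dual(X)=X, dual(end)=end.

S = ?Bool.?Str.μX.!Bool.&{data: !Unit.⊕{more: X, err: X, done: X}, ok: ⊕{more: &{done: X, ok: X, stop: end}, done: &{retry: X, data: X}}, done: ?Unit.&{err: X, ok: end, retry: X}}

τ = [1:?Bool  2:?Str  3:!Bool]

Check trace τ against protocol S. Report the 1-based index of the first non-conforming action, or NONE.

NONE

step 1: ?Bool  ok  cont: ?Str.μX.…
step 2: ?Str  ok  cont: μX.…
step 3: !Bool  ok  cont: &{data: !Unit.⊕{more: μX.…, err: μX.…, done: μX.…}, ok: ⊕{more: &{done: μX.…, ok: μX.…, stop: end}, done: &{retry: μX.…, data: μX.…}}, done: ?Unit.&{err: μX.…, ok: end, retry: μX.…}}
all 3 steps conform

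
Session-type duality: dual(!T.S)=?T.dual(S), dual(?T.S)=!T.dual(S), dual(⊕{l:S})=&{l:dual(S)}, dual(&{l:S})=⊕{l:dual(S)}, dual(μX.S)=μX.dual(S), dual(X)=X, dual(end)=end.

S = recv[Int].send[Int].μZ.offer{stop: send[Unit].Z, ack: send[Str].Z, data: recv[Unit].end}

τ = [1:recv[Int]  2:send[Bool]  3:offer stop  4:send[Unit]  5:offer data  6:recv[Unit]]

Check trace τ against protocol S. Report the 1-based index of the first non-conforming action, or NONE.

2

[1] recv[Int]  ✓  cont: send[Int].μZ.…
[2] got send[Bool], protocol expects send[Int]  ✗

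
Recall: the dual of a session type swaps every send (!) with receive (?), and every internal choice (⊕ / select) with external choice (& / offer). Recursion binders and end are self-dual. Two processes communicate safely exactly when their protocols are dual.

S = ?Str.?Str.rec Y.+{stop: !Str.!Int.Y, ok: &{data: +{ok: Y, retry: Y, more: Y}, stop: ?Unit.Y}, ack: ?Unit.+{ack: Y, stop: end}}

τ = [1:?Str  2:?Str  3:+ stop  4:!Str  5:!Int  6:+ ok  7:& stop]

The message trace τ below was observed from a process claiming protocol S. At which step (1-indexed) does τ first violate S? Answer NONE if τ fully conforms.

NONE

[1] ?Str  ✓  now at ?Str.rec Y.…
[2] ?Str  ✓  now at rec Y.…
[3] + stop  ✓  now at !Str.!Int.rec Y.…
[4] !Str  ✓  now at !Int.rec Y.…
[5] !Int  ✓  now at rec Y.…
[6] + ok  ✓  now at &{data: +{ok: rec Y.…, retry: rec Y.…, more: rec Y.…}, stop: ?Unit.rec Y.…}
[7] & stop  ✓  now at ?Unit.rec Y.…
all 7 steps conform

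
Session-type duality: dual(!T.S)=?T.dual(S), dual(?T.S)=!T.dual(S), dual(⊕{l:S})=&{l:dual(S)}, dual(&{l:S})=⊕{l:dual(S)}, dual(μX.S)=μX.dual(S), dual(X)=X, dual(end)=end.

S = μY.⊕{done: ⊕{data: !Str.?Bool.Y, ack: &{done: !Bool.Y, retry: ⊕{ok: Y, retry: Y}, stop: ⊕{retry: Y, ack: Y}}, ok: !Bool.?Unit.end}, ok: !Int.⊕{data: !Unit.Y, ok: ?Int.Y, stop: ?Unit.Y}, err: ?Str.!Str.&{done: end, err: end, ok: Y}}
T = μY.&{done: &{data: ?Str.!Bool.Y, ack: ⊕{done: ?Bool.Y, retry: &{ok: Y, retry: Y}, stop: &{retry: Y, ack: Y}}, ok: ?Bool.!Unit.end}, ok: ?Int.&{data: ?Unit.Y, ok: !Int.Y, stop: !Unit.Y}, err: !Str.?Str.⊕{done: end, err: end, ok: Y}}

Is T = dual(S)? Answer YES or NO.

μY ‖ μY  match (μ self-dual)
  ⊕{done,ok,err} ‖ &{done,ok,err}  match labels match
    [done]
      ⊕{data,ack,ok} ‖ &{data,ack,ok}  match labels match
        [data]
          !Str ‖ ?Str  match
            ?Bool ‖ !Bool  match
              Y ‖ Y  match
        [ack]
          &{done,retry,stop} ‖ ⊕{done,retry,stop}  match labels match
            [done]
              !Bool ‖ ?Bool  match
                Y ‖ Y  match
            [retry]
              ⊕{ok,retry} ‖ &{ok,retry}  match labels match
                [ok]
                  Y ‖ Y  match
                [retry]
                  Y ‖ Y  match
            [stop]
              ⊕{retry,ack} ‖ &{retry,ack}  match labels match
                [retry]
                  Y ‖ Y  match
                [ack]
                  Y ‖ Y  match
        [ok]
          !Bool ‖ ?Bool  match
            ?Unit ‖ !Unit  match
              end ‖ end  match
    [ok]
      !Int ‖ ?Int  match
        ⊕{data,ok,stop} ‖ &{data,ok,stop}  match labels match
          [data]
            !Unit ‖ ?Unit  match
              Y ‖ Y  match
          [ok]
            ?Int ‖ !Int  match
              Y ‖ Y  match
          [stop]
            ?Unit ‖ !Unit  match
              Y ‖ Y  match
    [err]
      ?Str ‖ !Str  match
        !Str ‖ ?Str  match
          &{done,err,ok} ‖ ⊕{done,err,ok}  match labels match
            [done]
              end ‖ end  match
            [err]
              end ‖ end  match
            [ok]
              Y ‖ Y  match

YES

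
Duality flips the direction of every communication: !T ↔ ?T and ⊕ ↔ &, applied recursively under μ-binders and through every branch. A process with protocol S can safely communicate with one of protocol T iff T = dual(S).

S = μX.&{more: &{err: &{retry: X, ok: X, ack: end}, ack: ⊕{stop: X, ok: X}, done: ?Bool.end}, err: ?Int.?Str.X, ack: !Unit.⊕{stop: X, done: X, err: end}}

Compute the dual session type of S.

μX.⊕{more: ⊕{err: ⊕{retry: X, ok: X, ack: end}, ack: &{stop: X, ok: X}, done: !Bool.end}, err: !Int.!Str.X, ack: ?Unit.&{stop: X, done: X, err: end}}

μX = μX  (μ self-dual)
  &{more,err,ack} = ⊕{more,err,ack}  (&→⊕)
    case more:
      &{err,ack,done} = ⊕{err,ack,done}  (&→⊕)
        case err:
          &{retry,ok,ack} = ⊕{retry,ok,ack}  (&→⊕)
            case retry:
              X ↦ X
            case ok:
              X ↦ X
            case ack:
              end ↦ end
        case ack:
          ⊕{stop,ok} = &{stop,ok}  (⊕→&)
            case stop:
              X ↦ X
            case ok:
              X ↦ X
        case done:
          ?Bool = !Bool
            end ↦ end
    case err:
      ?Int = !Int
        ?Str = !Str
          X ↦ X
    case ack:
      !Unit = ?Unit
        ⊕{stop,done,err} = &{stop,done,err}  (⊕→&)
          case stop:
            X ↦ X
          case done:
            X ↦ X
          case err:
            end ↦ end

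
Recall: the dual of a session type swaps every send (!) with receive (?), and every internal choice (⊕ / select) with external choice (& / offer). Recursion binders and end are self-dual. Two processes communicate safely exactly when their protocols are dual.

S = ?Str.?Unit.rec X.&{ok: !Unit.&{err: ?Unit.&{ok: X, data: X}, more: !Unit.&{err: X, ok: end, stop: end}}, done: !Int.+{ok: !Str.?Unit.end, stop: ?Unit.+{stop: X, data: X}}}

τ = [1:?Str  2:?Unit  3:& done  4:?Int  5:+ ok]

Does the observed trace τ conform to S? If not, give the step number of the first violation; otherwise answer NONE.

step 1: ?Str  ✓  residual = ?Unit.rec X.…
step 2: ?Unit  ✓  residual = rec X.…
step 3: & done  ✓  residual = !Int.+{ok: !Str.?Unit.end, stop: ?Unit.+{stop: rec X.…, data: rec X.…}}
step 4: got ?Int, protocol expects !Int  ✗

4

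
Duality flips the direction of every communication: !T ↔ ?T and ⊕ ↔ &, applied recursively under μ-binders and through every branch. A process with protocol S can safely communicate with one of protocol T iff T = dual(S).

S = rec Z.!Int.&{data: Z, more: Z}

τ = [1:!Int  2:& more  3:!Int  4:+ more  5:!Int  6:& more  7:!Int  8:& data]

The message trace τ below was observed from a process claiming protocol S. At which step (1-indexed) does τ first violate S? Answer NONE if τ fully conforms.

4

[1] !Int  ✓  residual = &{data: rec Z.…, more: rec Z.…}
[2] & more  ✓  residual = rec Z.…
[3] !Int  ✓  residual = &{data: rec Z.…, more: rec Z.…}
[4] got + more, protocol expects & data or & more  ✗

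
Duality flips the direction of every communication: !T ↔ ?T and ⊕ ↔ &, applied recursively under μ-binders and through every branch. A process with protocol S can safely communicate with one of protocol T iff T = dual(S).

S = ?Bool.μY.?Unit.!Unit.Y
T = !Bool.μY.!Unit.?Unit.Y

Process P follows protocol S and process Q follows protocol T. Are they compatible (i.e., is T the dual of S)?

YES

?Bool | !Bool  ✓
  μY | μY  ✓ (rec unchanged)
    ?Unit | !Unit  ✓
      !Unit | ?Unit  ✓
        Y | Y  ✓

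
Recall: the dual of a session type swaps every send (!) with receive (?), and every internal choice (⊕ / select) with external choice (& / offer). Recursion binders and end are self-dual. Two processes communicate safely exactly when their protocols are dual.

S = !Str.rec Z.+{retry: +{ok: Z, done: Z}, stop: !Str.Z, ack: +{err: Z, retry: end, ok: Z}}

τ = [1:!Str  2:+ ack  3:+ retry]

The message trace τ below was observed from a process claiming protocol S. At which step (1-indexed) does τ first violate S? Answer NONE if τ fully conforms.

@1 !Str  ok  cont: rec Z.…
@2 + ack  ok  cont: +{err: rec Z.…, retry: end, ok: rec Z.…}
@3 + retry  ok  cont: end
all 3 steps conform

NONE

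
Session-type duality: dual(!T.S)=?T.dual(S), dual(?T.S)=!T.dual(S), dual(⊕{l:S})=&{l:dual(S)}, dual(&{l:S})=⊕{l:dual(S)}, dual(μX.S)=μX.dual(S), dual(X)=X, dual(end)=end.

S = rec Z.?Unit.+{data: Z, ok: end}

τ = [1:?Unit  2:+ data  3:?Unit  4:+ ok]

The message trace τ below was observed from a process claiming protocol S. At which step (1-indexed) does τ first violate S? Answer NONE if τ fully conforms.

@1 ?Unit  match  now at +{data: rec Z.…, ok: end}
@2 + data  match  now at rec Z.…
@3 ?Unit  match  now at +{data: rec Z.…, ok: end}
@4 + ok  match  now at end
trace exhausted — no violation

NONE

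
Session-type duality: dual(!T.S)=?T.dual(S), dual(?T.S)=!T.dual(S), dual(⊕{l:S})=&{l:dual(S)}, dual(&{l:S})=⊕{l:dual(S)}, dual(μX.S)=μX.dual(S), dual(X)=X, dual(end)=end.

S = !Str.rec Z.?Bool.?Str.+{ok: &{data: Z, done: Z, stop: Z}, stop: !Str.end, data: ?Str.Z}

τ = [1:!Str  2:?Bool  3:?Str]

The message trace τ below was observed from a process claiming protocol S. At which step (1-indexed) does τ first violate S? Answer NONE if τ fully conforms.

@1 !Str  match  residual = rec Z.…
@2 ?Bool  match  residual = ?Str.+{ok: &{data: rec Z.…, done: rec Z.…, stop: rec Z.…}, stop: !Str.end, data: ?Str.rec Z.…}
@3 ?Str  match  residual = +{ok: &{data: rec Z.…, done: rec Z.…, stop: rec Z.…}, stop: !Str.end, data: ?Str.rec Z.…}
trace exhausted — no violation

NONE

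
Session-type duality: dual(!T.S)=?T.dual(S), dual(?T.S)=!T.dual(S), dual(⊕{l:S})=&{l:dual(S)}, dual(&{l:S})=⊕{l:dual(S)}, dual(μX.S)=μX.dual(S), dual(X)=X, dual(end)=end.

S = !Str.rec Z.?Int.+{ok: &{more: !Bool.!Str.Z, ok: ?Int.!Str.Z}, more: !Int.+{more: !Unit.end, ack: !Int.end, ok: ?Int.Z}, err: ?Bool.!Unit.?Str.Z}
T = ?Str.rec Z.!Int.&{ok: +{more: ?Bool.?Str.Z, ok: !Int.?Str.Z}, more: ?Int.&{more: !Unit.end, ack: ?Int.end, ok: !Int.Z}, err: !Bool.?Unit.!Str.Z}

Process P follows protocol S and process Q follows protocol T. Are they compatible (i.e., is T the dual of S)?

NO

!Str vs ?Str  ok
  rec Z vs rec Z  ok (μ self-dual)
    ?Int vs !Int  ok
      +{ok,more,err} vs &{ok,more,err}  ok label sets agree
        • ok:
          &{more,ok} vs +{more,ok}  ok label sets agree
            • more:
              !Bool vs ?Bool  ok
                !Str vs ?Str  ok
                  Z vs Z  ok
            • ok:
              ?Int vs !Int  ok
                !Str vs ?Str  ok
                  Z vs Z  ok
        • more:
          !Int vs ?Int  ok
            +{more,ack,ok} vs &{more,ack,ok}  ok label sets agree
              • more:
                !Unit vs !Unit  ✗ same direction on both sides — not dual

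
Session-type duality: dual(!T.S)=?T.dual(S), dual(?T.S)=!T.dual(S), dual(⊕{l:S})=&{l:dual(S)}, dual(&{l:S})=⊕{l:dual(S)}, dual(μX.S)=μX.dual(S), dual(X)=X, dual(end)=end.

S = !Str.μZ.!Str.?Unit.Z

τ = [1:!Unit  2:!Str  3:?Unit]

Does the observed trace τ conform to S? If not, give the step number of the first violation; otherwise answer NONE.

1

step 1: got !Unit, protocol expects !Str  ✗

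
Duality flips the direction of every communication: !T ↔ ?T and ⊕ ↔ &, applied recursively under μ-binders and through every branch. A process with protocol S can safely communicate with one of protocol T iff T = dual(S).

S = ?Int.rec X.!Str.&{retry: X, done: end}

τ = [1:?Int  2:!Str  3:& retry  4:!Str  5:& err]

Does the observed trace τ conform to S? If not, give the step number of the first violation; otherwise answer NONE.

5

step 1: ?Int  ok  now at rec X.…
step 2: !Str  ok  now at &{retry: rec X.…, done: end}
step 3: & retry  ok  now at rec X.…
step 4: !Str  ok  now at &{retry: rec X.…, done: end}
step 5: got & err, protocol expects & retry or & done  ✗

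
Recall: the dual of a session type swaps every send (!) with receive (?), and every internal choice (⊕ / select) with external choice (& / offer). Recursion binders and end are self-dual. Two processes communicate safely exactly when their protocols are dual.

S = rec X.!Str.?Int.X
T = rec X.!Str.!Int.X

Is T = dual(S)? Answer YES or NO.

NO

rec X ‖ rec X  ok (rec unchanged)
  !Str ‖ !Str  ✗ same direction on both sides — not dual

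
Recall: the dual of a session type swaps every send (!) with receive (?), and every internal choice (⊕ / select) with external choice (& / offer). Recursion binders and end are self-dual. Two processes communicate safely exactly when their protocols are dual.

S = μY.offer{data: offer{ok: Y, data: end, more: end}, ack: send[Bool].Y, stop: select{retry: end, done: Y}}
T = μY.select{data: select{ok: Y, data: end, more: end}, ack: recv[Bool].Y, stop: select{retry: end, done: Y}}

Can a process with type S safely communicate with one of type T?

μY | μY  match (binder kept)
  offer{data,ack,stop} | select{data,ack,stop}  match label sets agree
    • data:
      offer{ok,data,more} | select{ok,data,more}  match label sets agree
        • ok:
          Y | Y  match
        • data:
          end | end  match
        • more:
          end | end  match
    • ack:
      send[Bool] | recv[Bool]  match
        Y | Y  match
    • stop:
      select{retry,done} | select{retry,done}  ✗ choice polarity not flipped — not dual

NO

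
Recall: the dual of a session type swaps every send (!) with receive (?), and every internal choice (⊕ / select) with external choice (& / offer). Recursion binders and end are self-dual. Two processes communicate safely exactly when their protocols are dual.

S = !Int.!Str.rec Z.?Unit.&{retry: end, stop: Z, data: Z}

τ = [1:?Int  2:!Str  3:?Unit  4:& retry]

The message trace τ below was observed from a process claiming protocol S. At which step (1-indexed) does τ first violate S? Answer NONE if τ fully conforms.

step 1: got ?Int, protocol expects !Int  ✗

1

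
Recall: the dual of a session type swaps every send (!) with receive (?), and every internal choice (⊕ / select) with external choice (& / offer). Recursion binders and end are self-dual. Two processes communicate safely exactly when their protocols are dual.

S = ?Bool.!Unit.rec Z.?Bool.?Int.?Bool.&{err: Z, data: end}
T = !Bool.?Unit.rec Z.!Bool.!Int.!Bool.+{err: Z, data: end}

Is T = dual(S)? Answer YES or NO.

YES

?Bool vs !Bool  ✓
  !Unit vs ?Unit  ✓
    rec Z vs rec Z  ✓ (rec unchanged)
      ?Bool vs !Bool  ✓
        ?Int vs !Int  ✓
          ?Bool vs !Bool  ✓
            &{err,data} vs +{err,data}  ✓ label sets agree
              case err:
                Z vs Z  ✓
              case data:
                end vs end  ✓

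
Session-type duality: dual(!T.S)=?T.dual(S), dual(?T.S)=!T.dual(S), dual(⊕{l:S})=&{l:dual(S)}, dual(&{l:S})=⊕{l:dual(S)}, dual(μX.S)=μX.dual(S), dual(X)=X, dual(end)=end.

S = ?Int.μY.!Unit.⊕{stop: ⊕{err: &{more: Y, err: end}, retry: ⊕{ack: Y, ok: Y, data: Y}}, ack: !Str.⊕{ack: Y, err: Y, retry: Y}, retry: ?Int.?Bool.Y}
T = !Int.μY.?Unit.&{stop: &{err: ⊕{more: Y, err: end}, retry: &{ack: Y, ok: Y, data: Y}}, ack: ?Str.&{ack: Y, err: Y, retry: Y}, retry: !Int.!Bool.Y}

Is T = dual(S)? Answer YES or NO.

?Int ‖ !Int  ok
  μY ‖ μY  ok (rec unchanged)
    !Unit ‖ ?Unit  ok
      ⊕{stop,ack,retry} ‖ &{stop,ack,retry}  ok same labels
        • stop:
          ⊕{err,retry} ‖ &{err,retry}  ok same labels
            • err:
              &{more,err} ‖ ⊕{more,err}  ok same labels
                • more:
                  Y ‖ Y  ok
                • err:
                  end ‖ end  ok
            • retry:
              ⊕{ack,ok,data} ‖ &{ack,ok,data}  ok same labels
                • ack:
                  Y ‖ Y  ok
                • ok:
                  Y ‖ Y  ok
                • data:
                  Y ‖ Y  ok
        • ack:
          !Str ‖ ?Str  ok
            ⊕{ack,err,retry} ‖ &{ack,err,retry}  ok same labels
              • ack:
                Y ‖ Y  ok
              • err:
                Y ‖ Y  ok
              • retry:
                Y ‖ Y  ok
        • retry:
          ?Int ‖ !Int  ok
            ?Bool ‖ !Bool  ok
              Y ‖ Y  ok

YES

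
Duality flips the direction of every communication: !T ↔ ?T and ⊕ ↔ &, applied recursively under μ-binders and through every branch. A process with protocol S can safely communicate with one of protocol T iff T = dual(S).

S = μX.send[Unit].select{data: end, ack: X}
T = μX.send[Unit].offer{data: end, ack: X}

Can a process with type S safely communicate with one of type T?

NO

μX | μX  ok (rec unchanged)
  send[Unit] | send[Unit]  ✗ same direction on both sides — not dual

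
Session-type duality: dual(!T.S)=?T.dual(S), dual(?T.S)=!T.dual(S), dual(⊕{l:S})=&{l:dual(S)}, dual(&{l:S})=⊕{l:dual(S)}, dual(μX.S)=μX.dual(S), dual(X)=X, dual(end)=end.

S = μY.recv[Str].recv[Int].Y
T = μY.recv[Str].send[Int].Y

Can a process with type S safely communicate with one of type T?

μY vs μY  ✓ (rec unchanged)
  recv[Str] vs recv[Str]  ✗ same direction on both sides — not dual

NO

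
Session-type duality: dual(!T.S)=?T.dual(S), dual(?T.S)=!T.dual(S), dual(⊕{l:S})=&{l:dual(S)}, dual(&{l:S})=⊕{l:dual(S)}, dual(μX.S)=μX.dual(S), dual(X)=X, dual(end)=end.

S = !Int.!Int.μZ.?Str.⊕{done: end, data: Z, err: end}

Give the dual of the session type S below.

!Int ↦ ?Int
  !Int ↦ ?Int
    μZ ↦ μZ  (rec unchanged)
      ?Str ↦ !Str
        ⊕{done,data,err} ↦ &{done,data,err}  (internal→external)
          case done:
            end ↦ end
          case data:
            Z ↦ Z
          case err:
            end ↦ end

?Int.?Int.μZ.!Str.&{done: end, data: Z, err: end}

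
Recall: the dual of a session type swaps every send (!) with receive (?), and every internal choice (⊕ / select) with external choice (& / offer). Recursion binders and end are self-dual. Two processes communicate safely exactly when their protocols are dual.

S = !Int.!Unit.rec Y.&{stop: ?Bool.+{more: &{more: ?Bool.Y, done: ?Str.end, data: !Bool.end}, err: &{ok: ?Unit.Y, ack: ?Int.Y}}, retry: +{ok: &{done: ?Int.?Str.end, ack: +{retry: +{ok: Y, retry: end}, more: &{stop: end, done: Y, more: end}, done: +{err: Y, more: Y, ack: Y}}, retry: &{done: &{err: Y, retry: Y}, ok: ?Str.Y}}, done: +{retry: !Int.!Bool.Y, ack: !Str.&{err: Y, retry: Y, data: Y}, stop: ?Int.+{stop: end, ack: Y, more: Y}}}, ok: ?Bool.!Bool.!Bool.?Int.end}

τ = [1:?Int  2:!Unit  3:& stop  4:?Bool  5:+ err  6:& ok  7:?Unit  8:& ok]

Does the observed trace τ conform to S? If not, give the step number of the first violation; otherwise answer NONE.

1

@1 got ?Int, protocol expects !Int  ✗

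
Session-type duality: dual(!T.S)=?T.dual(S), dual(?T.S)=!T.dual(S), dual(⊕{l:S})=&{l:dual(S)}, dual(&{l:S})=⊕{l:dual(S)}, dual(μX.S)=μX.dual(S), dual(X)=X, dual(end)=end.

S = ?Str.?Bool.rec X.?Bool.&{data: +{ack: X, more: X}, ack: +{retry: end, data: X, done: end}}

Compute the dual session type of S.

!Str.!Bool.rec X.!Bool.+{data: &{ack: X, more: X}, ack: &{retry: end, data: X, done: end}}

?Str → !Str
  ?Bool → !Bool
    rec X → rec X  (rec unchanged)
      ?Bool → !Bool
        &{data,ack} → +{data,ack}  (&→⊕)
          [data]
            +{ack,more} → &{ack,more}  (⊕→&)
              [ack]
                dual(X) = X
              [more]
                dual(X) = X
          [ack]
            +{retry,data,done} → &{retry,data,done}  (⊕→&)
              [retry]
                dual(end) = end
              [data]
                dual(X) = X
              [done]
                dual(end) = end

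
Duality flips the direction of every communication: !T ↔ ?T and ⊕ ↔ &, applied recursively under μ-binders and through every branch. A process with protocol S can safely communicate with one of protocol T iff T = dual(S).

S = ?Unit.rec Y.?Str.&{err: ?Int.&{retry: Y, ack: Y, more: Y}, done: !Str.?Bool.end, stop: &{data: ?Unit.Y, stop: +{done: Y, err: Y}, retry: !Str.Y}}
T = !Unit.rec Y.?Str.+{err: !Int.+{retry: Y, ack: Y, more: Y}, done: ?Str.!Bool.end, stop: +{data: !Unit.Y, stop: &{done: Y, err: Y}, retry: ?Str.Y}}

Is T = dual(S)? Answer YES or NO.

?Unit vs !Unit  ✓
  rec Y vs rec Y  ✓ (μ self-dual)
    ?Str vs ?Str  ✗ same direction on both sides — not dual

NO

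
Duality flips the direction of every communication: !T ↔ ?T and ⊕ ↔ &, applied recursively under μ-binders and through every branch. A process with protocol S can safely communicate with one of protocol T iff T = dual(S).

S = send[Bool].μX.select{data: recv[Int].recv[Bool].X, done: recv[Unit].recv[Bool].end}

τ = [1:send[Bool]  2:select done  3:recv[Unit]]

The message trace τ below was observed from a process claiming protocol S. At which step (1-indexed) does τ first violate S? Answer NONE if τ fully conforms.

[1] send[Bool]  ok  now at μX.…
[2] select done  ok  now at recv[Unit].recv[Bool].end
[3] recv[Unit]  ok  now at recv[Bool].end
τ conforms to S (length 3)

NONE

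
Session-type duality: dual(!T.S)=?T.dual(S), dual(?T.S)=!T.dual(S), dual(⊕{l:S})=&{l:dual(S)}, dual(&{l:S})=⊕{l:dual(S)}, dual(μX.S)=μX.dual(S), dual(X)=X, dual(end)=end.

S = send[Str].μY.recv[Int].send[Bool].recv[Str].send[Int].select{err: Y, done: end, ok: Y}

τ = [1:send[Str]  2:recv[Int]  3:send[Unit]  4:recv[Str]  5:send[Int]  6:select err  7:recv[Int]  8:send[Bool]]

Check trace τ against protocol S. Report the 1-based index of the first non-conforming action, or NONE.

step 1: send[Str]  ok  cont: μY.…
step 2: recv[Int]  ok  cont: send[Bool].recv[Str].send[Int].select{err: μY.…, done: end, ok: μY.…}
step 3: got send[Unit], protocol expects send[Bool]  ✗

3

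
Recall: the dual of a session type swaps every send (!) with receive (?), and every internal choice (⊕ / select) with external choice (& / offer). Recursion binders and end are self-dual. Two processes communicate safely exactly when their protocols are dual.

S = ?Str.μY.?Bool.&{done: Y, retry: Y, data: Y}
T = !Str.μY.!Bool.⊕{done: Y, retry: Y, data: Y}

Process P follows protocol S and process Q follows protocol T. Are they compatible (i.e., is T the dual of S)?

?Str | !Str  match
  μY | μY  match (μ self-dual)
    ?Bool | !Bool  match
      &{done,retry,data} | ⊕{done,retry,data}  match same labels
        [done]
          Y | Y  match
        [retry]
          Y | Y  match
        [data]
          Y | Y  match

YES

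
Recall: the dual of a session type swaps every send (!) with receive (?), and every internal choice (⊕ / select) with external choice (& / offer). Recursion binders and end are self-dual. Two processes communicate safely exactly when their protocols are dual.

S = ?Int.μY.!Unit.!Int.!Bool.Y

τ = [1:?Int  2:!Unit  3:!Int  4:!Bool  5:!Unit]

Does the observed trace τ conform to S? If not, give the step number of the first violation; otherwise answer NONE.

[1] ?Int  ok  cont: μY.…
[2] !Unit  ok  cont: !Int.!Bool.μY.…
[3] !Int  ok  cont: !Bool.μY.…
[4] !Bool  ok  cont: μY.…
[5] !Unit  ok  cont: !Int.!Bool.μY.…
τ conforms to S (length 5)

NONE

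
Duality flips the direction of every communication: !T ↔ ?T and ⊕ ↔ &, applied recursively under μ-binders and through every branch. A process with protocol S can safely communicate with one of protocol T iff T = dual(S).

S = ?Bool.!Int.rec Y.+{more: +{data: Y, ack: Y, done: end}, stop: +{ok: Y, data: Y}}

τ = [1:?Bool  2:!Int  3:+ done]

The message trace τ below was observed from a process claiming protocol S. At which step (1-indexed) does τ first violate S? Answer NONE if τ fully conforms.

step 1: ?Bool  ✓  state: !Int.rec Y.…
step 2: !Int  ✓  state: rec Y.…
step 3: got + done, protocol expects + more or + stop  ✗

3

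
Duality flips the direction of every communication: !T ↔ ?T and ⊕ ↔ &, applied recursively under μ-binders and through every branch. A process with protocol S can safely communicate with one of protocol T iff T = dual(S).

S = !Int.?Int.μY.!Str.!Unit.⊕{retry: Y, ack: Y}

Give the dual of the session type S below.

!Int ↦ ?Int
  ?Int ↦ !Int
    μY ↦ μY  (binder kept)
      !Str ↦ ?Str
        !Unit ↦ ?Unit
          ⊕{retry,ack} ↦ &{retry,ack}  (internal→external)
            • retry:
              Y ↦ Y
            • ack:
              Y ↦ Y

?Int.!Int.μY.?Str.?Unit.&{retry: Y, ack: Y}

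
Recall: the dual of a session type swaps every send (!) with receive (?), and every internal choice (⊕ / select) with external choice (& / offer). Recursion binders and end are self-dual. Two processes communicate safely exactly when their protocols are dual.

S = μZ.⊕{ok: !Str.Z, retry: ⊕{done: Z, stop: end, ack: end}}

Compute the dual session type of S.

μZ.&{ok: ?Str.Z, retry: &{done: Z, stop: end, ack: end}}

μZ ↦ μZ  (rec unchanged)
  ⊕{ok,retry} ↦ &{ok,retry}  (internal→external)
    case ok:
      !Str ↦ ?Str
        dual(Z) = Z
    case retry:
      ⊕{done,stop,ack} ↦ &{done,stop,ack}  (internal→external)
        case done:
          dual(Z) = Z
        case stop:
          dual(end) = end
        case ack:
          dual(end) = end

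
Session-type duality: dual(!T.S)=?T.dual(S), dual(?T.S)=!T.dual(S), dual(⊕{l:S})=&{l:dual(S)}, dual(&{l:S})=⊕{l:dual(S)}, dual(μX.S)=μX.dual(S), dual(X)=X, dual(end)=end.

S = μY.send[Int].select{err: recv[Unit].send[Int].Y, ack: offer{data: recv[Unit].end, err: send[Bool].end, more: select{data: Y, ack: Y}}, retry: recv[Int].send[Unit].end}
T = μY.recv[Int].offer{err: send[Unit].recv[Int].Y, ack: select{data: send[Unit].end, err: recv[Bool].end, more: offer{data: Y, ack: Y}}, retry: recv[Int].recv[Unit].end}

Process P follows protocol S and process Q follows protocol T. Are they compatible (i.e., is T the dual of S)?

μY | μY  match (μ self-dual)
  send[Int] | recv[Int]  match
    select{err,ack,retry} | offer{err,ack,retry}  match labels match
      case err:
        recv[Unit] | send[Unit]  match
          send[Int] | recv[Int]  match
            Y | Y  match
      case ack:
        offer{data,err,more} | select{data,err,more}  match labels match
          case data:
            recv[Unit] | send[Unit]  match
              end | end  match
          case err:
            send[Bool] | recv[Bool]  match
              end | end  match
          case more:
            select{data,ack} | offer{data,ack}  match labels match
              case data:
                Y | Y  match
              case ack:
                Y | Y  match
      case retry:
        recv[Int] | recv[Int]  ✗ same direction on both sides — not dual

NO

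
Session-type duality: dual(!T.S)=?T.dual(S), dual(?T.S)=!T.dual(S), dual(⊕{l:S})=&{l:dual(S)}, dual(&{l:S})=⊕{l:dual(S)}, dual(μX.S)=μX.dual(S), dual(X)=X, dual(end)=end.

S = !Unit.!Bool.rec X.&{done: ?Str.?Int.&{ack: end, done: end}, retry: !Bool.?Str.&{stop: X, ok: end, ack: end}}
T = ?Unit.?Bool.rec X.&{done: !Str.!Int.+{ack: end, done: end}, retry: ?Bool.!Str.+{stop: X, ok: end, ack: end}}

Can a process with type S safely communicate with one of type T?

!Unit | ?Unit  match
  !Bool | ?Bool  match
    rec X | rec X  match (rec unchanged)
      &{done,retry} | &{done,retry}  ✗ choice polarity not flipped — not dual

NO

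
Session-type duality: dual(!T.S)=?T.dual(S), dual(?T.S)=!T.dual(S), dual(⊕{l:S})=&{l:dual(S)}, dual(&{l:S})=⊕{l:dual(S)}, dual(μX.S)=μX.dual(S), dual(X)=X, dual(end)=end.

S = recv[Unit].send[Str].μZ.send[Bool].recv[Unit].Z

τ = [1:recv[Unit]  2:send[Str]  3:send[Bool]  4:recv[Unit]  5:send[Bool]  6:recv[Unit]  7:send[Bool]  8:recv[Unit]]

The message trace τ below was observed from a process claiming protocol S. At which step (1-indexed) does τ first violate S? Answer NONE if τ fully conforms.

NONE

[1] recv[Unit]  ✓  state: send[Str].μZ.…
[2] send[Str]  ✓  state: μZ.…
[3] send[Bool]  ✓  state: recv[Unit].μZ.…
[4] recv[Unit]  ✓  state: μZ.…
[5] send[Bool]  ✓  state: recv[Unit].μZ.…
[6] recv[Unit]  ✓  state: μZ.…
[7] send[Bool]  ✓  state: recv[Unit].μZ.…
[8] recv[Unit]  ✓  state: μZ.…
trace exhausted — no violation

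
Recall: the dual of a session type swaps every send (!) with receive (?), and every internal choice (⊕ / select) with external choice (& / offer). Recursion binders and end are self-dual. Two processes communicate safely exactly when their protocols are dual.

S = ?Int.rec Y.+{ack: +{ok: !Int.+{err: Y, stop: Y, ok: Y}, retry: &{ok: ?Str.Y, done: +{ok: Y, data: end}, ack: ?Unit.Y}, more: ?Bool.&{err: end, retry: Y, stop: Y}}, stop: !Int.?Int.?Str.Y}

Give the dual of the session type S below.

!Int.rec Y.&{ack: &{ok: ?Int.&{err: Y, stop: Y, ok: Y}, retry: +{ok: !Str.Y, done: &{ok: Y, data: end}, ack: !Unit.Y}, more: !Bool.+{err: end, retry: Y, stop: Y}}, stop: ?Int.!Int.!Str.Y}

?Int ↦ !Int
  rec Y ↦ rec Y  (μ self-dual)
    +{ack,stop} ↦ &{ack,stop}  (internal→external)
      [ack]
        +{ok,retry,more} ↦ &{ok,retry,more}  (internal→external)
          [ok]
            !Int ↦ ?Int
              +{err,stop,ok} ↦ &{err,stop,ok}  (internal→external)
                [err]
                  dual(Y) = Y
                [stop]
                  dual(Y) = Y
                [ok]
                  dual(Y) = Y
          [retry]
            &{ok,done,ack} ↦ +{ok,done,ack}  (external→internal)
              [ok]
                ?Str ↦ !Str
                  dual(Y) = Y
              [done]
                +{ok,data} ↦ &{ok,data}  (internal→external)
                  [ok]
                    dual(Y) = Y
                  [data]
                    dual(end) = end
              [ack]
                ?Unit ↦ !Unit
                  dual(Y) = Y
          [more]
            ?Bool ↦ !Bool
              &{err,retry,stop} ↦ +{err,retry,stop}  (external→internal)
                [err]
                  dual(end) = end
                [retry]
                  dual(Y) = Y
                [stop]
                  dual(Y) = Y
      [stop]
        !Int ↦ ?Int
          ?Int ↦ !Int
            ?Str ↦ !Str
              dual(Y) = Y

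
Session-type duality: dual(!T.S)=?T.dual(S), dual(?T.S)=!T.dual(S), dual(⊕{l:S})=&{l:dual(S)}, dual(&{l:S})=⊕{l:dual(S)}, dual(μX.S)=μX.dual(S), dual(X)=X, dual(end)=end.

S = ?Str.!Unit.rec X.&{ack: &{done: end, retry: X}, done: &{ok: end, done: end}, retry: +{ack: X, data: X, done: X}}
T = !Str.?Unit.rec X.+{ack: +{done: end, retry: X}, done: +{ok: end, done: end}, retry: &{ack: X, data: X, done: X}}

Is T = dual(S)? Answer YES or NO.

?Str ‖ !Str  match
  !Unit ‖ ?Unit  match
    rec X ‖ rec X  match (μ self-dual)
      &{ack,done,retry} ‖ +{ack,done,retry}  match labels match
        [ack]
          &{done,retry} ‖ +{done,retry}  match labels match
            [done]
              end ‖ end  match
            [retry]
              X ‖ X  match
        [done]
          &{ok,done} ‖ +{ok,done}  match labels match
            [ok]
              end ‖ end  match
            [done]
              end ‖ end  match
        [retry]
          +{ack,data,done} ‖ &{ack,data,done}  match labels match
            [ack]
              X ‖ X  match
            [data]
              X ‖ X  match
            [done]
              X ‖ X  match

YES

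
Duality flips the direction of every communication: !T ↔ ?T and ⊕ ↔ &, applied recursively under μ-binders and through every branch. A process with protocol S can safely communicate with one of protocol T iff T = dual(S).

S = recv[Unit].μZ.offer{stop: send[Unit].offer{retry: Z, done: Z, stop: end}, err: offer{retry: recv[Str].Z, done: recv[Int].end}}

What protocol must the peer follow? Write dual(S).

recv[Unit] → send[Unit]
  μZ → μZ  (binder kept)
    offer{stop,err} → select{stop,err}  (&→⊕)
      • stop:
        send[Unit] → recv[Unit]
          offer{retry,done,stop} → select{retry,done,stop}  (&→⊕)
            • retry:
              dual(Z) = Z
            • done:
              dual(Z) = Z
            • stop:
              dual(end) = end
      • err:
        offer{retry,done} → select{retry,done}  (&→⊕)
          • retry:
            recv[Str] → send[Str]
              dual(Z) = Z
          • done:
            recv[Int] → send[Int]
              dual(end) = end

send[Unit].μZ.select{stop: recv[Unit].select{retry: Z, done: Z, stop: end}, err: select{retry: send[Str].Z, done: send[Int].end}}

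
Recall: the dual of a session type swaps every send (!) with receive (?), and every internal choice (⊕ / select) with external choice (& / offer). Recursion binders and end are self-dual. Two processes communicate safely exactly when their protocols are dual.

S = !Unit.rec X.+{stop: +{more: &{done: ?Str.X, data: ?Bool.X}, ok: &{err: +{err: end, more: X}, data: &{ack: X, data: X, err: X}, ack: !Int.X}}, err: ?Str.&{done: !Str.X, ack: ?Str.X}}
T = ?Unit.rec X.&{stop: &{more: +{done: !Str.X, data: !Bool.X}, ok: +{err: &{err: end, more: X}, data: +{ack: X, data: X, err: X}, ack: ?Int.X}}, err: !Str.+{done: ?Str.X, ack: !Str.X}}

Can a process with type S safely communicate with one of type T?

!Unit vs ?Unit  match
  rec X vs rec X  match (μ self-dual)
    +{stop,err} vs &{stop,err}  match same labels
      • stop:
        +{more,ok} vs &{more,ok}  match same labels
          • more:
            &{done,data} vs +{done,data}  match same labels
              • done:
                ?Str vs !Str  match
                  X vs X  match
              • data:
                ?Bool vs !Bool  match
                  X vs X  match
          • ok:
            &{err,data,ack} vs +{err,data,ack}  match same labels
              • err:
                +{err,more} vs &{err,more}  match same labels
                  • err:
                    end vs end  match
                  • more:
                    X vs X  match
              • data:
                &{ack,data,err} vs +{ack,data,err}  match same labels
                  • ack:
                    X vs X  match
                  • data:
                    X vs X  match
                  • err:
                    X vs X  match
              • ack:
                !Int vs ?Int  match
                  X vs X  match
      • err:
        ?Str vs !Str  match
          &{done,ack} vs +{done,ack}  match same labels
            • done:
              !Str vs ?Str  match
                X vs X  match
            • ack:
              ?Str vs !Str  match
                X vs X  match

YES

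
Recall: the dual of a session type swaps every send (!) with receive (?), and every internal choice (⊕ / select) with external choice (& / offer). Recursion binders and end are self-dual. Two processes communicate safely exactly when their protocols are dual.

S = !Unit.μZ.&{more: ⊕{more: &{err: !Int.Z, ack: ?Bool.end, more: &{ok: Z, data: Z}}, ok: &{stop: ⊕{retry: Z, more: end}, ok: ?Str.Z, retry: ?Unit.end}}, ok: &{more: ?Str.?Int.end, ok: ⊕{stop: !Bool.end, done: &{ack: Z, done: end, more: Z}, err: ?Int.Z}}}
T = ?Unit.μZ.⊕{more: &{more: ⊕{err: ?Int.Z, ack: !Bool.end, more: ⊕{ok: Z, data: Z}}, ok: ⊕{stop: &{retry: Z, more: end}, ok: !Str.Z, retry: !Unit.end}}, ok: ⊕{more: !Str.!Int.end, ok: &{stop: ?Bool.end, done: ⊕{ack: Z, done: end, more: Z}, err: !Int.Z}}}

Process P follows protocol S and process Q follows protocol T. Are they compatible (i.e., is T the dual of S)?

!Unit | ?Unit  match
  μZ | μZ  match (μ self-dual)
    &{more,ok} | ⊕{more,ok}  match same labels
      [more]
        ⊕{more,ok} | &{more,ok}  match same labels
          [more]
            &{err,ack,more} | ⊕{err,ack,more}  match same labels
              [err]
                !Int | ?Int  match
                  Z | Z  match
              [ack]
                ?Bool | !Bool  match
                  end | end  match
              [more]
                &{ok,data} | ⊕{ok,data}  match same labels
                  [ok]
                    Z | Z  match
                  [data]
                    Z | Z  match
          [ok]
            &{stop,ok,retry} | ⊕{stop,ok,retry}  match same labels
              [stop]
                ⊕{retry,more} | &{retry,more}  match same labels
                  [retry]
                    Z | Z  match
                  [more]
                    end | end  match
              [ok]
                ?Str | !Str  match
                  Z | Z  match
              [retry]
                ?Unit | !Unit  match
                  end | end  match
      [ok]
        &{more,ok} | ⊕{more,ok}  match same labels
          [more]
            ?Str | !Str  match
              ?Int | !Int  match
                end | end  match
          [ok]
            ⊕{stop,done,err} | &{stop,done,err}  match same labels
              [stop]
                !Bool | ?Bool  match
                  end | end  match
              [done]
                &{ack,done,more} | ⊕{ack,done,more}  match same labels
                  [ack]
                    Z | Z  match
                  [done]
                    end | end  match
                  [more]
                    Z | Z  match
              [err]
                ?Int | !Int  match
                  Z | Z  match

YES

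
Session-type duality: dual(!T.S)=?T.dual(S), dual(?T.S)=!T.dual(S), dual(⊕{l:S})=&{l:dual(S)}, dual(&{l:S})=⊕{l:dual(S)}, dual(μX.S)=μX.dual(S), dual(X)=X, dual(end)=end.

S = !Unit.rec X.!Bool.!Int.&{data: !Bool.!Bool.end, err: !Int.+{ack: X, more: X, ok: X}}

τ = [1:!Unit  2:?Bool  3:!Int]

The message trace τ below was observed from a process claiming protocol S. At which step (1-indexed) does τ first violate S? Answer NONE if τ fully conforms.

step 1: !Unit  ✓  residual = rec X.…
step 2: got ?Bool, protocol expects !Bool  ✗

2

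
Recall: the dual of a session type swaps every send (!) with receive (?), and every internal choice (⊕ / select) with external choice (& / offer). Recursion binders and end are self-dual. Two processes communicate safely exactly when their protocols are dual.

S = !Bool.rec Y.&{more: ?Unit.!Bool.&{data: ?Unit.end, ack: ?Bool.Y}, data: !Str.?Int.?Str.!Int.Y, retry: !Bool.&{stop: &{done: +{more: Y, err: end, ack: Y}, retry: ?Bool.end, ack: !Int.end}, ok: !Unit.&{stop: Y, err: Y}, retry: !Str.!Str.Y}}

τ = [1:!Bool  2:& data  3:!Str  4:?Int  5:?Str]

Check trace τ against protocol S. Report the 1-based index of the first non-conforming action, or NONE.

@1 !Bool  ok  state: rec Y.…
@2 & data  ok  state: !Str.?Int.?Str.!Int.rec Y.…
@3 !Str  ok  state: ?Int.?Str.!Int.rec Y.…
@4 ?Int  ok  state: ?Str.!Int.rec Y.…
@5 ?Str  ok  state: !Int.rec Y.…
trace exhausted — no violation

NONE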